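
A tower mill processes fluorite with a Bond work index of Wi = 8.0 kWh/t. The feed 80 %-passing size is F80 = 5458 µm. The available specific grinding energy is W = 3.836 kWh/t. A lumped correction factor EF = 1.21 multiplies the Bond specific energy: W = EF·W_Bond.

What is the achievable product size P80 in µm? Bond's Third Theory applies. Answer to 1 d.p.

W_Bond = 10·Wi·(1/√P₈₀ − 1/√F₈₀)
W_Bond = W / EF = 3.836 / 1.21 = 3.1702 kWh/t
⇒ 1/√P80 = W_Bond/(10·Wi) + 1/√F80
  = 3.1702/(10·8.0) + 1/√5458 = 0.039628 + 0.013536 = 0.053164
P80 = (1/0.053164)² = 18.8098² = 353.81 µm

P80 = 353.8 µm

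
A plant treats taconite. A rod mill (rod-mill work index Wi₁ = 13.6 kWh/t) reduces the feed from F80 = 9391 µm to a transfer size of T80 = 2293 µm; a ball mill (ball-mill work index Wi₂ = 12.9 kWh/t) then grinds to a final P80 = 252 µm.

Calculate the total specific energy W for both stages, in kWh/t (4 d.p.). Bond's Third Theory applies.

W = 6.8690 kWh/t

W_Bond = 10·Wi·(1/√P₈₀ − 1/√F₈₀)
Stage 1 (9391→2293 µm, Wi₁=13.6): W₁ = 10·13.6·(0.020883 − 0.010319) = 1.4367 kWh/t
Stage 2 (2293→252 µm, Wi₂=12.9): W₂ = 10·12.9·(0.062994 − 0.020883) = 5.4323 kWh/t
W = W₁ + W₂ = 1.4367 + 5.4323 = 6.8690 kWh/t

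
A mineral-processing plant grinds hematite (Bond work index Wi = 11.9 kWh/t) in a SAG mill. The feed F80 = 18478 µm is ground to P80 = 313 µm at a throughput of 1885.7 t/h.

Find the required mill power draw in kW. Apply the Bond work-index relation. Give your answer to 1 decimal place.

W = 10 Wi (P80^-0.5 − F80^-0.5)
W = 10·11.9·(1/√313 − 1/√18478) = 10·11.9·(0.049167) = 5.8509 kWh/t
Power = W × throughput = 5.8509 kWh/t × 1885.7 t/h = 11033.0 kW

P = 11033.0 kW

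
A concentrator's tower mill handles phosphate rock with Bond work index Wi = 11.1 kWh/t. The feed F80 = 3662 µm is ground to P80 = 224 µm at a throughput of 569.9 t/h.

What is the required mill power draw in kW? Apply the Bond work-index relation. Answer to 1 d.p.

P = 3181.3 kW

W = 10 Wi (P80^-0.5 − F80^-0.5)
W = 10·11.1·(1/√224 − 1/√3662) = 10·11.1·(0.050290) = 5.5822 kWh/t
Mill draw = 5.5822 × 569.9 = 3181.3 kW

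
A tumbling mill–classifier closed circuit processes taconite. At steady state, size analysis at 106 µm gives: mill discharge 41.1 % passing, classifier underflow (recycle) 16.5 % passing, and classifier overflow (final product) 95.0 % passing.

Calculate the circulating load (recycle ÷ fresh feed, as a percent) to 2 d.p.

Two-product formula at 106 µm:
(1+r)·d = r·u + o ⇒ r = (o−d)/(d−u)
r = (95.0 − 41.1)/(41.1 − 16.5) = 53.9/24.6 = 2.1911
CL = 100·r = 219.11 %

CL = 219.11 %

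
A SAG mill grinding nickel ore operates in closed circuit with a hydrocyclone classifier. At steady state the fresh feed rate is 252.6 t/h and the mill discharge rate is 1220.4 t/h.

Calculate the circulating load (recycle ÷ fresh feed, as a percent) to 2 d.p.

Discharge = new feed + return, hence
R = M − F = 1220.4 − 252.6 = 967.8 t/h
CL = 100·R/F = 100·967.8/252.6 = 383.14 %

CL = 383.14 %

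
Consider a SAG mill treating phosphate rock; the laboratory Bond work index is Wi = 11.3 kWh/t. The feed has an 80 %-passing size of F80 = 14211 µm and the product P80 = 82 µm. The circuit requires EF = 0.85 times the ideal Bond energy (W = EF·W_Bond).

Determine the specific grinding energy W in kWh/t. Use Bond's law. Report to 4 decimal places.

W = 9.8012 kWh/t

W = 10 Wi (P80^-0.5 − F80^-0.5)
1/√82 = 0.110432;  1/√14211 = 0.008389
W = 10·11.3·(0.110432 − 0.008389) = 11.5309 kWh/t
W_actual = 0.85 × 11.5309 = 9.8012 kWh/t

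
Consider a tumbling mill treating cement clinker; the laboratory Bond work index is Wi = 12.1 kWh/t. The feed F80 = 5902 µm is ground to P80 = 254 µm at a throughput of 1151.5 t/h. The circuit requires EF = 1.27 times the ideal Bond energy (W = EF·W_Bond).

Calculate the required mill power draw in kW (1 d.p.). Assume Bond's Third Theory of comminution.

P = 8799.6 kW

W_Bond = 10·Wi·(1/√P₈₀ − 1/√F₈₀)
W = 10·12.1·(1/√254 − 1/√5902) = 10·12.1·(0.049729) = 6.0172 kWh/t
Apply correction: 6.0172 × 1.27 = 7.6418 kWh/t
Power = W × throughput = 7.6418 kWh/t × 1151.5 t/h = 8799.6 kW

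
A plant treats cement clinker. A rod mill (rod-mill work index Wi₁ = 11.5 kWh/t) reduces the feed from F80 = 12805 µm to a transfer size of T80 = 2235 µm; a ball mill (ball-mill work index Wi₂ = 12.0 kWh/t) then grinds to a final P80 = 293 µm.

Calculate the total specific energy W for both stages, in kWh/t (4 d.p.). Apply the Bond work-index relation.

W = 5.8884 kWh/t

W_Bond = 10·Wi·(1/√P₈₀ − 1/√F₈₀)
Stage 1 (12805→2235 µm, Wi₁=11.5): W₁ = 10·11.5·(0.021152 − 0.008837) = 1.4163 kWh/t
Stage 2 (2235→293 µm, Wi₂=12.0): W₂ = 10·12.0·(0.058421 − 0.021152) = 4.4722 kWh/t
W = W₁ + W₂ = 1.4163 + 4.4722 = 5.8884 kWh/t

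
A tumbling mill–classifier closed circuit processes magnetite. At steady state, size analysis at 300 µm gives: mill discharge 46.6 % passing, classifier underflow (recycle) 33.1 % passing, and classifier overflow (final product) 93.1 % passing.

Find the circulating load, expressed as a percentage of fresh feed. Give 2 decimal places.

Let r = R/F. Size balance at 300 µm:
r = (o − d)/(d − u)
r = (93.1 − 46.6)/(46.6 − 33.1) = 46.5/13.5 = 3.4444
CL = 100·r = 344.44 %

CL = 344.44 %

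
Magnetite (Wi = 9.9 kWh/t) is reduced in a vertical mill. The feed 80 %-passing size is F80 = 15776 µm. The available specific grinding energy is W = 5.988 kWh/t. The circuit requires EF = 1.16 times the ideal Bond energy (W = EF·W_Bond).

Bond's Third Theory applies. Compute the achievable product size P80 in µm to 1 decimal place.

P80 = 276.8 µm

W = 10 Wi (P80^-0.5 − F80^-0.5)
W_Bond = W / EF = 5.988 / 1.16 = 5.1621 kWh/t
⇒ 1/√P80 = W_Bond/(10 Wi) + 1/√F80
  = 5.1621/(10·9.9) + 1/√15776 = 0.052142 + 0.007962 = 0.060104
P80 = (1/0.060104)² = 16.6379² = 276.82 µm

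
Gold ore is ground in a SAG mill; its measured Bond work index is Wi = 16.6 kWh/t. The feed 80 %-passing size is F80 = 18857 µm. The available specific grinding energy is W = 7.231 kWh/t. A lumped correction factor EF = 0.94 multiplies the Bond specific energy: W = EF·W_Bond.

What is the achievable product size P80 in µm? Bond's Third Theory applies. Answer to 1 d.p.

P80 = 347.8 µm

W = 10·Wi·(P80^(-½) − F80^(-½))
W_Bond = W / EF = 7.231 / 0.94 = 7.6926 kWh/t
⇒ 1/√P80 = W_Bond/(10 Wi) + 1/√F80
  = 7.6926/(10·16.6) + 1/√18857 = 0.046341 + 0.007282 = 0.053623
P80 = (1/0.053623)² = 18.6487² = 347.78 µm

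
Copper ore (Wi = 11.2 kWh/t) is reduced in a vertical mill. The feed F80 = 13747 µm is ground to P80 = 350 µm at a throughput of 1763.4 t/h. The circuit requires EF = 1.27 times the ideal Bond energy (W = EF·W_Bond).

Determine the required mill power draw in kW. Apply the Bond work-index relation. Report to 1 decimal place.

Bond: W = 10·Wi·(1/√P80 − 1/√F80)
W = 10·11.2·(1/√350 − 1/√13747) = 10·11.2·(0.044923) = 5.0314 kWh/t
Apply correction: 5.0314 × 1.27 = 6.3899 kWh/t
Power = W × throughput = 6.3899 kWh/t × 1763.4 t/h = 11267.9 kW

P = 11267.9 kW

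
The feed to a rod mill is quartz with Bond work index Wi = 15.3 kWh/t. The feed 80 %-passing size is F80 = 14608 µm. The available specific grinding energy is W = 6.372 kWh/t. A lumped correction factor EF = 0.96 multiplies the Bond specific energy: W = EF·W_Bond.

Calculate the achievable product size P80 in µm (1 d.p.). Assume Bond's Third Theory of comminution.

P80 = 374.8 µm

Bond: W = 10·Wi·(1/√P80 − 1/√F80)
W_Bond = W / EF = 6.372 / 0.96 = 6.6375 kWh/t
⇒ 1/√P80 = W_Bond/(10 Wi) + 1/√F80
  = 6.6375/(10·15.3) + 1/√14608 = 0.043382 + 0.008274 = 0.051656
P80 = (1/0.051656)² = 19.3588² = 374.76 µm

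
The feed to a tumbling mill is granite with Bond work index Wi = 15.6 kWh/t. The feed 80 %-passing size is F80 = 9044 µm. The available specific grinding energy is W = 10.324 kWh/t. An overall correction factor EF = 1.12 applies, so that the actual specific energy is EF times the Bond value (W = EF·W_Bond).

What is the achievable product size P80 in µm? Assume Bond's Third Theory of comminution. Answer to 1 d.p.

W = 10 Wi (1/√P80 − 1/√F80)  [Bond]
W_Bond = W / EF = 10.324 / 1.12 = 9.2179 kWh/t
P80^(−½) = W_Bond/(10 Wi) + F80^(−½)
  = 9.2179/(10·15.6) + 1/√9044 = 0.059089 + 0.010515 = 0.069604
P80 = (1/0.069604)² = 14.3670² = 206.41 µm

P80 = 206.4 µm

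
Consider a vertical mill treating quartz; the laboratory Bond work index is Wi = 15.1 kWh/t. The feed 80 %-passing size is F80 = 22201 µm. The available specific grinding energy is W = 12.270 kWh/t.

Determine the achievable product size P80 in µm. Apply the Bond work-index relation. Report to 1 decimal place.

W = 10·Wi·[P80^(−½) − F80^(−½)]
P80^(−½) = W/(10 Wi) + F80^(−½)
  = 12.2700/(10·15.1) + 1/√22201 = 0.081258 + 0.006711 = 0.087970
P80 = (1/0.087970)² = 11.3676² = 129.22 µm

P80 = 129.2 µm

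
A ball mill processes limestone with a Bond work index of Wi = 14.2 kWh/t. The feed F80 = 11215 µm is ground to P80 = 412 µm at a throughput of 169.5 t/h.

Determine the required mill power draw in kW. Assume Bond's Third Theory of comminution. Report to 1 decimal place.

P = 958.5 kW

W = 10 Wi (1/√P80 − 1/√F80)  [Bond]
W = 10·14.2·(1/√412 − 1/√11215) = 10·14.2·(0.039824) = 5.6550 kWh/t
Mill draw = 5.6550 × 169.5 = 958.5 kW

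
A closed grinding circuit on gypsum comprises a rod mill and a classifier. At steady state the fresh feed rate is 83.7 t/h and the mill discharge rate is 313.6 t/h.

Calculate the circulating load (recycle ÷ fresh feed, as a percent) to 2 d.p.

CL = 274.67 %

M = F + R at steady state, so:
R = M − F = 313.6 − 83.7 = 229.9 t/h
CL = 100·R/F = 100·229.9/83.7 = 274.67 %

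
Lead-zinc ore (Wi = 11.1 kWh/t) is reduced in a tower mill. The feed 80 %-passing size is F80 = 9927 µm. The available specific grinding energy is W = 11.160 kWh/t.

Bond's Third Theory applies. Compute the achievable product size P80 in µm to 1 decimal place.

P80 = 81.8 µm

W = 10 Wi (1/√P80 − 1/√F80)  [Bond]
⇒ 1/√P80 = W/(10·Wi) + 1/√F80
  = 11.1600/(10·11.1) + 1/√9927 = 0.100541 + 0.010037 = 0.110577
P80 = (1/0.110577)² = 9.0435² = 81.78 µm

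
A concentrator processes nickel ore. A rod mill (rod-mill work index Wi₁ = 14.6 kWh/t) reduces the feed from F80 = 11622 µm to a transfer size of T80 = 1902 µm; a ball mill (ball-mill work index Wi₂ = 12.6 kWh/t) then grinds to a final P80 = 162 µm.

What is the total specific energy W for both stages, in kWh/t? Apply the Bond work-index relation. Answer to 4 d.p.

W = 10·Wi·(P80^(-½) − F80^(-½))
Stage 1 (11622→1902 µm, Wi₁=14.6): W₁ = 10·14.6·(0.022930 − 0.009276) = 1.9934 kWh/t
Stage 2 (1902→162 µm, Wi₂=12.6): W₂ = 10·12.6·(0.078567 − 0.022930) = 7.0104 kWh/t
W = W₁ + W₂ = 1.9934 + 7.0104 = 9.0038 kWh/t

W = 9.0038 kWh/t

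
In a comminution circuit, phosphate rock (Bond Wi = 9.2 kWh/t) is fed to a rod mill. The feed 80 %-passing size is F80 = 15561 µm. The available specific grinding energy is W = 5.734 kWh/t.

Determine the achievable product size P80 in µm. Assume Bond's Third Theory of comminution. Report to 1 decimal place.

W = 10·Wi·(P80^(-½) − F80^(-½))
1/√P80 = 1/√F80 + W/(10·Wi)
  = 5.7340/(10·9.2) + 1/√15561 = 0.062326 + 0.008016 = 0.070343
P80 = (1/0.070343)² = 14.2162² = 202.10 µm

P80 = 202.1 µm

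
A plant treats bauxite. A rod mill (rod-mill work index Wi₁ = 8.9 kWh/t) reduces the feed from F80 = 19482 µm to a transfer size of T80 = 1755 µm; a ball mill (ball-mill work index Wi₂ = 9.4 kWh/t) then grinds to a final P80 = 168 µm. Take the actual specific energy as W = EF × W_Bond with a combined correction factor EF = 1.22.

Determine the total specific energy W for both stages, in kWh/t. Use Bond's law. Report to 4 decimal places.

W = 10·Wi·[P80^(−½) − F80^(−½)]
Stage 1 (19482→1755 µm, Wi₁=8.9): W₁ = 10·8.9·(0.023870 − 0.007164) = 1.4868 kWh/t
Stage 2 (1755→168 µm, Wi₂=9.4): W₂ = 10·9.4·(0.077152 − 0.023870) = 5.0084 kWh/t
W = W₁ + W₂ = 1.4868 + 5.0084 = 6.4953 kWh/t
Apply correction: 6.4953 × 1.22 = 7.9242 kWh/t

W = 7.9242 kWh/t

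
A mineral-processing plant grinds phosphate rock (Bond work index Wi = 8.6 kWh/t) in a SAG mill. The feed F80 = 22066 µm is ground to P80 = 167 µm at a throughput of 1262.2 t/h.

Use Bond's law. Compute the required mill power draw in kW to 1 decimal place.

P = 7669.0 kW

W = 10·Wi·[P80^(−½) − F80^(−½)]
W = 10·8.6·(1/√167 − 1/√22066) = 10·8.6·(0.070650) = 6.0759 kWh/t
P_mill = W·ṁ = 6.0759·1262.2 = 7669.0 kW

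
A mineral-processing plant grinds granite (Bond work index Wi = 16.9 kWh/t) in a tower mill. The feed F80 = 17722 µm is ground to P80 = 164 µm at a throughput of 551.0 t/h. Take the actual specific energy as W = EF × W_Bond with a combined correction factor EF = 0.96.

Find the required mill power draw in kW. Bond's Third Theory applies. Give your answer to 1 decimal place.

P = 6309.0 kW

Bond: W = 10·Wi·(1/√P80 − 1/√F80)
W = 10·16.9·(1/√164 − 1/√17722) = 10·16.9·(0.070575) = 11.9272 kWh/t
With EF = 0.96: W = 11.9272·0.96 = 11.4501 kWh/t
P_mill = W·ṁ = 11.4501·551.0 = 6309.0 kW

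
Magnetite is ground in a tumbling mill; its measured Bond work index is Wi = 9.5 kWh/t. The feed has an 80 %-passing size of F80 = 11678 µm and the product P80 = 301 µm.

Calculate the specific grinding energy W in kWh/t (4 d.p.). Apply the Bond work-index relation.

W = 4.5966 kWh/t

W = 10·Wi·[P80^(−½) − F80^(−½)]
1/√301 = 0.057639;  1/√11678 = 0.009254
W = 10·9.5·(0.057639 − 0.009254) = 4.5966 kWh/t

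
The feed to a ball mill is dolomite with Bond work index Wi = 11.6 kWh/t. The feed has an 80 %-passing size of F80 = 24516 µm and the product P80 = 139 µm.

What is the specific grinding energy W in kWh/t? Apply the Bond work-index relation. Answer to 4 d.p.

W = 9.0981 kWh/t

W = 10·Wi·[P80^(−½) − F80^(−½)]
1/√139 = 0.084819;  1/√24516 = 0.006387
W = 10·11.6·(0.084819 − 0.006387) = 9.0981 kWh/t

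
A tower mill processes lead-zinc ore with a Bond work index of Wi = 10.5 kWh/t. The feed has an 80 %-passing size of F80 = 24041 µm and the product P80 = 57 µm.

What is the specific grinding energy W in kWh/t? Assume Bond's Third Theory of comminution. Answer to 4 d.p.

W = 13.2304 kWh/t

Bond: W = 10·Wi·(1/√P80 − 1/√F80)
1/√57 = 0.132453;  1/√24041 = 0.006449
W = 10·10.5·(0.132453 − 0.006449) = 13.2304 kWh/t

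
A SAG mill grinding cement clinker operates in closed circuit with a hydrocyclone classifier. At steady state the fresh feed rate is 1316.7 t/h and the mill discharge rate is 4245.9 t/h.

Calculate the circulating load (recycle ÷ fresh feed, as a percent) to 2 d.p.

Mill node: discharge = fresh + recycle.
R = M − F = 4245.9 − 1316.7 = 2929.2 t/h
CL = 100·R/F = 100·2929.2/1316.7 = 222.47 %

CL = 222.47 %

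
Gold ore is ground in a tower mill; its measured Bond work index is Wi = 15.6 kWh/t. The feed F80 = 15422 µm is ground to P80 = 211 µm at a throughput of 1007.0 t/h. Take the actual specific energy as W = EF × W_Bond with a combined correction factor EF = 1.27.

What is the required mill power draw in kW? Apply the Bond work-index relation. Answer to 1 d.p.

W = 10·Wi·[P80^(−½) − F80^(−½)]
W = 10·15.6·(1/√211 − 1/√15422) = 10·15.6·(0.060790) = 9.4833 kWh/t
Apply correction: 9.4833 × 1.27 = 12.0438 kWh/t
Mill draw = 12.0438 × 1007.0 = 12128.1 kW

P = 12128.1 kW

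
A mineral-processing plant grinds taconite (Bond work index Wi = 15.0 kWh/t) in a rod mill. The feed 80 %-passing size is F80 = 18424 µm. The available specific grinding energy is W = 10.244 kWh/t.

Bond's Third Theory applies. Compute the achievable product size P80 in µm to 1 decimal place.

Bond: W = 10·Wi·(1/√P80 − 1/√F80)
1/√P80 = 1/√F80 + W/(10·Wi)
  = 10.2440/(10·15.0) + 1/√18424 = 0.068293 + 0.007367 = 0.075661
P80 = (1/0.075661)² = 13.2169² = 174.69 µm

P80 = 174.7 µm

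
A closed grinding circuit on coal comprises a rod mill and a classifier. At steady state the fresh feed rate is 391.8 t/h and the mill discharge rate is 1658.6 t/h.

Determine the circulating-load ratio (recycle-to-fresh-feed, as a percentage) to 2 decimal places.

CL = 323.33 %

Discharge = new feed + return, hence
R = M − F = 1658.6 − 391.8 = 1266.8 t/h
CL = 100·R/F = 100·1266.8/391.8 = 323.33 %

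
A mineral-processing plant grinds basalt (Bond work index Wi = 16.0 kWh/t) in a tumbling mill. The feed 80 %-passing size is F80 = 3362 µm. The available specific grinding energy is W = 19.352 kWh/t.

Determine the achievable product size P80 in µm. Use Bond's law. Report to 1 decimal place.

Bond:  W = 10 Wi (1/√P − 1/√F)
1/√P80 = 1/√F80 + W/(10·Wi)
  = 19.3520/(10·16.0) + 1/√3362 = 0.120950 + 0.017247 = 0.138197
P80 = (1/0.138197)² = 7.2361² = 52.36 µm

P80 = 52.4 µm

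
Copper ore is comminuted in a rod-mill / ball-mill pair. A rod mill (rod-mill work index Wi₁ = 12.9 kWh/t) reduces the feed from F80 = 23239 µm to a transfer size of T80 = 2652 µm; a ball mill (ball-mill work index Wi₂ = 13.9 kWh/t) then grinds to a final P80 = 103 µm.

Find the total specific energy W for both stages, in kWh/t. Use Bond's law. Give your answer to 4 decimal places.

W = 10 Wi (P80^-0.5 − F80^-0.5)
Stage 1 (23239→2652 µm, Wi₁=12.9): W₁ = 10·12.9·(0.019418 − 0.006560) = 1.6588 kWh/t
Stage 2 (2652→103 µm, Wi₂=13.9): W₂ = 10·13.9·(0.098533 − 0.019418) = 10.9969 kWh/t
W = W₁ + W₂ = 1.6588 + 10.9969 = 12.6557 kWh/t

W = 12.6557 kWh/t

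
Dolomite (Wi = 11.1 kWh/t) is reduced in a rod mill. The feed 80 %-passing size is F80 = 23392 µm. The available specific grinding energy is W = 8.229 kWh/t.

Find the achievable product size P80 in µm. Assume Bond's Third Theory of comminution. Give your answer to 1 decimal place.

P80 = 153.7 µm

W = 10 Wi / √P80 − 10 Wi / √F80
⇒ 1/√P80 = W/(10 Wi) + 1/√F80
  = 8.2290/(10·11.1) + 1/√23392 = 0.074135 + 0.006538 = 0.080673
P80 = (1/0.080673)² = 12.3957² = 153.65 µm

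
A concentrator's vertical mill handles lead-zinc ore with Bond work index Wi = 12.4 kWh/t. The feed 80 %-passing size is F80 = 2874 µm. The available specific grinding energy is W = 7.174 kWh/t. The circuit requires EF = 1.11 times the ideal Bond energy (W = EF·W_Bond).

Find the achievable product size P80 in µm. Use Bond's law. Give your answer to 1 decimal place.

W = 10·Wi·[P80^(−½) − F80^(−½)]
W_Bond = W / EF = 7.174 / 1.11 = 6.4631 kWh/t
P80^(−½) = W_Bond/(10 Wi) + F80^(−½)
  = 6.4631/(10·12.4) + 1/√2874 = 0.052121 + 0.018653 = 0.070775
P80 = (1/0.070775)² = 14.1293² = 199.64 µm

P80 = 199.6 µm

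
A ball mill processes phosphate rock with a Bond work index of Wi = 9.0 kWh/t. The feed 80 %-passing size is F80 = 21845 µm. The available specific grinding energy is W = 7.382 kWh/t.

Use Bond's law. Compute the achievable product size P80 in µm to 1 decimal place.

P80 = 126.9 µm

W_Bond = 10·Wi·(1/√P₈₀ − 1/√F₈₀)
⇒ 1/√P80 = W/(10 Wi) + 1/√F80
  = 7.3820/(10·9.0) + 1/√21845 = 0.082022 + 0.006766 = 0.088788
P80 = (1/0.088788)² = 11.2628² = 126.85 µm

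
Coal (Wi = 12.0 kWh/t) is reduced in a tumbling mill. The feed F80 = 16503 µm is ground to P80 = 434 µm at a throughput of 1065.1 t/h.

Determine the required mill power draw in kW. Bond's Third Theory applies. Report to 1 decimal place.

W = 10 Wi (1/√P80 − 1/√F80)  [Bond]
W = 10·12.0·(1/√434 − 1/√16503) = 10·12.0·(0.040217) = 4.8261 kWh/t
Mill draw = 4.8261 × 1065.1 = 5140.2 kW

P = 5140.2 kW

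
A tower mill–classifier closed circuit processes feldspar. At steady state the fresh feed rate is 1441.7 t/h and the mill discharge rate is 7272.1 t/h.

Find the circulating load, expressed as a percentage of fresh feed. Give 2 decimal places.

CL = 404.41 %

Discharge = new feed + return, hence
R = M − F = 7272.1 − 1441.7 = 5830.4 t/h
CL = 100·R/F = 100·5830.4/1441.7 = 404.41 %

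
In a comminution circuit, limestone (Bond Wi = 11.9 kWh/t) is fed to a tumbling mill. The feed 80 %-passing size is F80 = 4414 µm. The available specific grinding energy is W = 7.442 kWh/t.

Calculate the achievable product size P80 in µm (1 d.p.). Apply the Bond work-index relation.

P80 = 166.1 µm

Bond:  W = 10 Wi (1/√P − 1/√F)
P80^(−½) = W/(10 Wi) + F80^(−½)
  = 7.4420/(10·11.9) + 1/√4414 = 0.062538 + 0.015052 = 0.077589
P80 = (1/0.077589)² = 12.8883² = 166.11 µm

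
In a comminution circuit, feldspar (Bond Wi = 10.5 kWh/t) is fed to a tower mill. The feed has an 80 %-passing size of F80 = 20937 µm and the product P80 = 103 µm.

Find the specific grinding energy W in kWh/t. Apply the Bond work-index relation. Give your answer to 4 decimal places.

W = 9.6203 kWh/t

Bond:  W = 10 Wi (1/√P − 1/√F)
1/√103 = 0.098533;  1/√20937 = 0.006911
W = 10·10.5·(0.098533 − 0.006911) = 9.6203 kWh/t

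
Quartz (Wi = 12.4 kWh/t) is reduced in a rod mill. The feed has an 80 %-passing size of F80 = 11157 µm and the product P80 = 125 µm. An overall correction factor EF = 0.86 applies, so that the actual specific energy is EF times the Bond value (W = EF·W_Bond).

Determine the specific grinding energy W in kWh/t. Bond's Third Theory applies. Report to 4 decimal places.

W = 10·Wi·[P80^(−½) − F80^(−½)]
1/√125 = 0.089443;  1/√11157 = 0.009467
W = 10·12.4·(0.089443 − 0.009467) = 9.9170 kWh/t
Corrected W = EF·W_Bond = 0.86·9.9170 = 8.5286 kWh/t

W = 8.5286 kWh/t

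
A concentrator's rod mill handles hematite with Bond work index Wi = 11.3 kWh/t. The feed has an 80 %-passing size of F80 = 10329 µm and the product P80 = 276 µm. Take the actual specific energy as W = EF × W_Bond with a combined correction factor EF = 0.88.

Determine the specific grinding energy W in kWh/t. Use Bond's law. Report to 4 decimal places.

W_Bond = 10·Wi·(1/√P₈₀ − 1/√F₈₀)
1/√276 = 0.060193;  1/√10329 = 0.009839
W = 10·11.3·(0.060193 − 0.009839) = 5.6899 kWh/t
With EF = 0.88: W = 5.6899·0.88 = 5.0071 kWh/t

W = 5.0071 kWh/t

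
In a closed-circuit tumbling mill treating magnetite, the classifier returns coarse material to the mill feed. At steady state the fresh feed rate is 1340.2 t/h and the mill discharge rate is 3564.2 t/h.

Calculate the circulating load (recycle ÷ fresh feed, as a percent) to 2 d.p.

M = F + R at steady state, so:
R = M − F = 3564.2 − 1340.2 = 2224.0 t/h
CL = 100·R/F = 100·2224.0/1340.2 = 165.95 %

CL = 165.95 %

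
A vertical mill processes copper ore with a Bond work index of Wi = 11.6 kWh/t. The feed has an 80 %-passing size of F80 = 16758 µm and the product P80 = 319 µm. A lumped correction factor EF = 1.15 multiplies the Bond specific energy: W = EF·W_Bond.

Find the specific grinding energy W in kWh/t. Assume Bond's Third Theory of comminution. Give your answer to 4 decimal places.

W = 10 Wi / √P80 − 10 Wi / √F80
1/√319 = 0.055989;  1/√16758 = 0.007725
W = 10·11.6·(0.055989 − 0.007725) = 5.5987 kWh/t
With EF = 1.15: W = 5.5987·1.15 = 6.4385 kWh/t

W = 6.4385 kWh/t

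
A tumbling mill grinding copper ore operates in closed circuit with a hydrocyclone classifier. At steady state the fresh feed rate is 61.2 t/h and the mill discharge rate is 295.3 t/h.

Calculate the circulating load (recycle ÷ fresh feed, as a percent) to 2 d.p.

Mill node: discharge = fresh + recycle.
R = M − F = 295.3 − 61.2 = 234.1 t/h
CL = 100·R/F = 100·234.1/61.2 = 382.52 %

CL = 382.52 %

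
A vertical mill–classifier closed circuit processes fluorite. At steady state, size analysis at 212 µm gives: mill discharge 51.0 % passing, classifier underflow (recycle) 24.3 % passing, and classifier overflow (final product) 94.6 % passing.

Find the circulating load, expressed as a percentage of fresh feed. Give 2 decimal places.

Let r = R/F. Size balance at 212 µm:
Fd + Rd = Ru + Fo ⇒ R/F = (o−d)/(d−u)
r = (94.6 − 51.0)/(51.0 − 24.3) = 43.6/26.7 = 1.6330
CL = 100·r = 163.30 %

CL = 163.30 %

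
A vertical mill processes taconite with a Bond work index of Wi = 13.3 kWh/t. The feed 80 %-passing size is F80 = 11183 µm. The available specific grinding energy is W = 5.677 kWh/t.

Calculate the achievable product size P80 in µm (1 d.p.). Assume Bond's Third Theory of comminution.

P80 = 367.8 µm

W = 10·Wi·[P80^(−½) − F80^(−½)]
P80^(−½) = W/(10 Wi) + F80^(−½)
  = 5.6770/(10·13.3) + 1/√11183 = 0.042684 + 0.009456 = 0.052141
P80 = (1/0.052141)² = 19.1789² = 367.83 µm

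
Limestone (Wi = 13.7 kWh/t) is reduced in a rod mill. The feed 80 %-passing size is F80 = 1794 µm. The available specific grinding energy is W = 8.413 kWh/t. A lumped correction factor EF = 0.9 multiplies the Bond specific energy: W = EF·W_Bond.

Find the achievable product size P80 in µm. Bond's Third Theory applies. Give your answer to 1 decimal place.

W_Bond = 10·Wi·(1/√P₈₀ − 1/√F₈₀)
W_Bond = W / EF = 8.413 / 0.9 = 9.3478 kWh/t
⇒ 1/√P80 = W_Bond/(10·Wi) + 1/√F80
  = 9.3478/(10·13.7) + 1/√1794 = 0.068232 + 0.023610 = 0.091842
P80 = (1/0.091842)² = 10.8883² = 118.56 µm

P80 = 118.6 µm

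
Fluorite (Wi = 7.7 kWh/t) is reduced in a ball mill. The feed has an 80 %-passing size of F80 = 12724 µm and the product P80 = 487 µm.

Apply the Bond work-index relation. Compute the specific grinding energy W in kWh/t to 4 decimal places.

W = 10·Wi·[P80^(−½) − F80^(−½)]
1/√487 = 0.045314;  1/√12724 = 0.008865
W = 10·7.7·(0.045314 − 0.008865) = 2.8066 kWh/t

W = 2.8066 kWh/t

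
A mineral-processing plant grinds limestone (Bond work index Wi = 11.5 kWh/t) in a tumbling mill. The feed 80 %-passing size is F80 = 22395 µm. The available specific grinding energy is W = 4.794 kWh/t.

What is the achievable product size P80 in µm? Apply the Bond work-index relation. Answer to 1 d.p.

P80 = 427.4 µm

W = 10 Wi (P80^-0.5 − F80^-0.5)
P80^-0.5 = F80^-0.5 + W/(10 Wi)
  = 4.7940/(10·11.5) + 1/√22395 = 0.041687 + 0.006682 = 0.048369
P80 = (1/0.048369)² = 20.6743² = 427.43 µm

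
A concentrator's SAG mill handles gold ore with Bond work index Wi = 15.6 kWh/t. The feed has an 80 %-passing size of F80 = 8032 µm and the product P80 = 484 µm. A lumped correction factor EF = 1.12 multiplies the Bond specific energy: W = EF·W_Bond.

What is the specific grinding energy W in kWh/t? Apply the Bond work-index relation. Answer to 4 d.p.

W = 10 Wi (P80^-0.5 − F80^-0.5)
1/√484 = 0.045455;  1/√8032 = 0.011158
W = 10·15.6·(0.045455 − 0.011158) = 5.3503 kWh/t
Apply correction: 5.3503 × 1.12 = 5.9923 kWh/t

W = 5.9923 kWh/t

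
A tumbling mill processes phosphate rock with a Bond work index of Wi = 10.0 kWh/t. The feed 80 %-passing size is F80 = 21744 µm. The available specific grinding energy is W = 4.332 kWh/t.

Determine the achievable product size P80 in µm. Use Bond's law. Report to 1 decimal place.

Bond: W = 10·Wi·(1/√P80 − 1/√F80)
1/√P80 = 1/√F80 + W/(10·Wi)
  = 4.3320/(10·10.0) + 1/√21744 = 0.043320 + 0.006782 = 0.050102
P80 = (1/0.050102)² = 19.9595² = 398.38 µm

P80 = 398.4 µm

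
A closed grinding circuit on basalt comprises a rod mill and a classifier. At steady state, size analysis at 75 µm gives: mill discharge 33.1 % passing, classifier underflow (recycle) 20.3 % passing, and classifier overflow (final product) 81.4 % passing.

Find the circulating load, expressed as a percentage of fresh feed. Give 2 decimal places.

CL = 377.34 %

Let r = R/F. Size balance at 75 µm:
(1+r)·d = r·u + o ⇒ r = (o−d)/(d−u)
r = (81.4 − 33.1)/(33.1 − 20.3) = 48.3/12.8 = 3.7734
CL = 100·r = 377.34 %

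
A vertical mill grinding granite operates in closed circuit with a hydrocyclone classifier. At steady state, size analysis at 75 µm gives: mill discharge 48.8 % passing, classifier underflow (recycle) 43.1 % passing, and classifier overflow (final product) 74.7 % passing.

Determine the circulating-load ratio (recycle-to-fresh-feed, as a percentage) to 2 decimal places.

Balance %-passing 75 µm (r = R/F):
d + r·d = r·u + o → r(d−u) = o−d
r = (74.7 − 48.8)/(48.8 − 43.1) = 25.9/5.7 = 4.5439
CL = 100·r = 454.39 %

CL = 454.39 %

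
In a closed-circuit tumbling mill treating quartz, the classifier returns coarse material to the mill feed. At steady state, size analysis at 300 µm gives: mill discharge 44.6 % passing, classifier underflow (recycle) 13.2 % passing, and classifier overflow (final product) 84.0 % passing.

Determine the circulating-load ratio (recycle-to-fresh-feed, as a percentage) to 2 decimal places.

CL = 125.48 %

Classifier node, passing 300 µm:
Fd + Rd = Ru + Fo ⇒ R/F = (o−d)/(d−u)
r = (84.0 − 44.6)/(44.6 − 13.2) = 39.4/31.4 = 1.2548
CL = 100·r = 125.48 %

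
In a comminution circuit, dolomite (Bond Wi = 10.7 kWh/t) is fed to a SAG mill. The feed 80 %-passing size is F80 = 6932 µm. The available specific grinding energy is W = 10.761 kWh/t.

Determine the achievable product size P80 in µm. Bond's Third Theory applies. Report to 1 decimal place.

W = 10 Wi (P80^-0.5 − F80^-0.5)
P80^(−½) = W/(10 Wi) + F80^(−½)
  = 10.7610/(10·10.7) + 1/√6932 = 0.100570 + 0.012011 = 0.112581
P80 = (1/0.112581)² = 8.8825² = 78.90 µm

P80 = 78.9 µm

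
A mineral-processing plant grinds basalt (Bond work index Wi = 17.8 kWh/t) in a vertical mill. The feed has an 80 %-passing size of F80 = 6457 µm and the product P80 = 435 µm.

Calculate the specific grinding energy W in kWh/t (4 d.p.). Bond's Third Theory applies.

W = 6.3193 kWh/t

W = 10 Wi / √P80 − 10 Wi / √F80
1/√435 = 0.047946;  1/√6457 = 0.012445
W = 10·17.8·(0.047946 − 0.012445) = 6.3193 kWh/t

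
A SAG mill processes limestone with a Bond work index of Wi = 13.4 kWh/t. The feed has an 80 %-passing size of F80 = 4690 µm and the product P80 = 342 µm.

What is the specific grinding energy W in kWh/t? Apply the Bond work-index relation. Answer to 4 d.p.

W = 10·Wi·(P80^(-½) − F80^(-½))
1/√342 = 0.054074;  1/√4690 = 0.014602
W = 10·13.4·(0.054074 − 0.014602) = 5.2892 kWh/t

W = 5.2892 kWh/t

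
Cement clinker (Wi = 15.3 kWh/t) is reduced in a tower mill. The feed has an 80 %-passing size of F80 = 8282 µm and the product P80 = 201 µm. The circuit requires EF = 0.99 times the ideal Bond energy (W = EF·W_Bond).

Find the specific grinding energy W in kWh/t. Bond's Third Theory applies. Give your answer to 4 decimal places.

W = 10 Wi (1/√P80 − 1/√F80)  [Bond]
1/√201 = 0.070535;  1/√8282 = 0.010988
W = 10·15.3·(0.070535 − 0.010988) = 9.1106 kWh/t
W_actual = 0.99 × 9.1106 = 9.0195 kWh/t

W = 9.0195 kWh/t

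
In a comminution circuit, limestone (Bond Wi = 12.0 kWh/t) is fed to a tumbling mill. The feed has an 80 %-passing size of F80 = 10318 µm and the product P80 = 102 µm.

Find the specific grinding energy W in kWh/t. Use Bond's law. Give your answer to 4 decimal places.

W = 10.7004 kWh/t

W_Bond = 10·Wi·(1/√P₈₀ − 1/√F₈₀)
1/√102 = 0.099015;  1/√10318 = 0.009845
W = 10·12.0·(0.099015 − 0.009845) = 10.7004 kWh/t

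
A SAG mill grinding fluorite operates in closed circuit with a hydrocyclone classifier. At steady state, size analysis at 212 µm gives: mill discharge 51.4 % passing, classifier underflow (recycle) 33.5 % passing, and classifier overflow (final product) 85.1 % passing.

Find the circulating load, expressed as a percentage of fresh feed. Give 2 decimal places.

CL = 188.27 %

Classifier node, passing 212 µm:
Fd + Rd = Ru + Fo ⇒ R/F = (o−d)/(d−u)
r = (85.1 − 51.4)/(51.4 − 33.5) = 33.7/17.9 = 1.8827
CL = 100·r = 188.27 %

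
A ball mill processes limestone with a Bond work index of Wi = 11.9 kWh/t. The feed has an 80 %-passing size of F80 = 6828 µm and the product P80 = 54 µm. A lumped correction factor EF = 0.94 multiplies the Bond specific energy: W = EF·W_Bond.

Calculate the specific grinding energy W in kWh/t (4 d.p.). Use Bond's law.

W = 13.8685 kWh/t

W = 10 Wi / √P80 − 10 Wi / √F80
1/√54 = 0.136083;  1/√6828 = 0.012102
W = 10·11.9·(0.136083 − 0.012102) = 14.7537 kWh/t
W_actual = 0.94 × 14.7537 = 13.8685 kWh/t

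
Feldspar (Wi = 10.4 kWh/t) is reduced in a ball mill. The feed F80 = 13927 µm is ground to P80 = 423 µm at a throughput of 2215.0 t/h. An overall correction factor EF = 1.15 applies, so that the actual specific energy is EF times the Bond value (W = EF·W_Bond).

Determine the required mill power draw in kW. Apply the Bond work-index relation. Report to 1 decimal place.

P = 10635.8 kW

Bond:  W = 10 Wi (1/√P − 1/√F)
W = 10·10.4·(1/√423 − 1/√13927) = 10·10.4·(0.040148) = 4.1754 kWh/t
Apply correction: 4.1754 × 1.15 = 4.8017 kWh/t
Mill draw = 4.8017 × 2215.0 = 10635.8 kW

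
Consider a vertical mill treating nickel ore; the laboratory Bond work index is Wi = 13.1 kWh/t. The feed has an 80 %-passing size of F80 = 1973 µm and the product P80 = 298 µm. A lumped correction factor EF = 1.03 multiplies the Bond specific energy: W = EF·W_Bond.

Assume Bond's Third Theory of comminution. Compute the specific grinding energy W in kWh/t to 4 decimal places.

W = 10 Wi (1/√P80 − 1/√F80)  [Bond]
1/√298 = 0.057928;  1/√1973 = 0.022513
W = 10·13.1·(0.057928 − 0.022513) = 4.6394 kWh/t
Apply correction: 4.6394 × 1.03 = 4.7786 kWh/t

W = 4.7786 kWh/t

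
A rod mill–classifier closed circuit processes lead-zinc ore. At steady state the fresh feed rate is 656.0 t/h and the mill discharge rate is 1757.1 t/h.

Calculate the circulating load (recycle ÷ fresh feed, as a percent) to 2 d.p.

Discharge = new feed + return, hence
R = M − F = 1757.1 − 656.0 = 1101.1 t/h
CL = 100·R/F = 100·1101.1/656.0 = 167.85 %

CL = 167.85 %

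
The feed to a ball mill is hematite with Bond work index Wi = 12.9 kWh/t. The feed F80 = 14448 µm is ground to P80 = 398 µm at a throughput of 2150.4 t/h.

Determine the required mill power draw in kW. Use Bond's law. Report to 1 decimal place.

W = 10 Wi / √P80 − 10 Wi / √F80
W = 10·12.9·(1/√398 − 1/√14448) = 10·12.9·(0.041806) = 5.3930 kWh/t
P_mill = W·ṁ = 5.3930·2150.4 = 11597.0 kW

P = 11597.0 kW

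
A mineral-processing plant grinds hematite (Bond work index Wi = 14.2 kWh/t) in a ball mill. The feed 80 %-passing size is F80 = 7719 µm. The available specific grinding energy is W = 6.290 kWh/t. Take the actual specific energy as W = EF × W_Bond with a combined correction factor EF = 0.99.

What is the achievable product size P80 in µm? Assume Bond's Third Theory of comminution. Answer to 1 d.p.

P80 = 317.5 µm

Bond:  W = 10 Wi (1/√P − 1/√F)
W_Bond = W / EF = 6.290 / 0.99 = 6.3535 kWh/t
⇒ 1/√P80 = W_Bond/(10 Wi) + 1/√F80
  = 6.3535/(10·14.2) + 1/√7719 = 0.044743 + 0.011382 = 0.056125
P80 = (1/0.056125)² = 17.8173² = 317.46 µm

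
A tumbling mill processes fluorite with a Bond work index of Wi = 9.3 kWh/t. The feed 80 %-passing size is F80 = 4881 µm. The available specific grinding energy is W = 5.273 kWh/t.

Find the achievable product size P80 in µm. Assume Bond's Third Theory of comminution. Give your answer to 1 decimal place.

P80 = 198.3 µm

W_Bond = 10·Wi·(1/√P₈₀ − 1/√F₈₀)
⇒ 1/√P80 = W/(10·Wi) + 1/√F80
  = 5.2730/(10·9.3) + 1/√4881 = 0.056699 + 0.014313 = 0.071012
P80 = (1/0.071012)² = 14.0820² = 198.30 µm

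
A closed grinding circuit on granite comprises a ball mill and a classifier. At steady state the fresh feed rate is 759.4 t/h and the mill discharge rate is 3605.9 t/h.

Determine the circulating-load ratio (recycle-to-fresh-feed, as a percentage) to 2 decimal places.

Discharge = new feed + return, hence
R = M − F = 3605.9 − 759.4 = 2846.5 t/h
CL = 100·R/F = 100·2846.5/759.4 = 374.84 %

CL = 374.84 %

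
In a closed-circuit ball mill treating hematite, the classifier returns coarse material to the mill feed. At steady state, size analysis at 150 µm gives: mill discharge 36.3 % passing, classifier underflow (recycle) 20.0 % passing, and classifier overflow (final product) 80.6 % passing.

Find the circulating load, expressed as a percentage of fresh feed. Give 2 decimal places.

Mass balance on the −150 µm fraction:
(1+r)·d = r·u + o ⇒ r = (o−d)/(d−u)
r = (80.6 − 36.3)/(36.3 − 20.0) = 44.3/16.3 = 2.7178
CL = 100·r = 271.78 %

CL = 271.78 %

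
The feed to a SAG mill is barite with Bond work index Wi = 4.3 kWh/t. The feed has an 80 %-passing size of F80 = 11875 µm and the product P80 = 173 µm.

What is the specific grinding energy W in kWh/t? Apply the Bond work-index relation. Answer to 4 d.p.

W = 2.8746 kWh/t

W = 10 Wi (1/√P80 − 1/√F80)  [Bond]
1/√173 = 0.076029;  1/√11875 = 0.009177
W = 10·4.3·(0.076029 − 0.009177) = 2.8746 kWh/t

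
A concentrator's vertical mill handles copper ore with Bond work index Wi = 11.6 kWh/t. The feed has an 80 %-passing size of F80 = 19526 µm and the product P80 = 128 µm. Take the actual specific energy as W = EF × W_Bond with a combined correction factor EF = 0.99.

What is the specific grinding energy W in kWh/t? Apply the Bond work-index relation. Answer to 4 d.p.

W = 10·Wi·(P80^(-½) − F80^(-½))
1/√128 = 0.088388;  1/√19526 = 0.007156
W = 10·11.6·(0.088388 − 0.007156) = 9.4229 kWh/t
W_actual = 0.99 × 9.4229 = 9.3287 kWh/t

W = 9.3287 kWh/t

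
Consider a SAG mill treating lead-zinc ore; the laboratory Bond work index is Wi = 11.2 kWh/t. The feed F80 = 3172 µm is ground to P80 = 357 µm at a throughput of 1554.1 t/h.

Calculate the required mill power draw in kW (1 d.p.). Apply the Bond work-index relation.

Bond: W = 10·Wi·(1/√P80 − 1/√F80)
W = 10·11.2·(1/√357 − 1/√3172) = 10·11.2·(0.035170) = 3.9391 kWh/t
P = W·T = 3.9391·1554.1 = 6121.7 kW

P = 6121.7 kW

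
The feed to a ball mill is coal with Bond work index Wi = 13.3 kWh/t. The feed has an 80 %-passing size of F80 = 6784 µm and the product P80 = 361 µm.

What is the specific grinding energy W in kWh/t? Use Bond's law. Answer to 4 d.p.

W = 5.3852 kWh/t

W = 10 Wi / √P80 − 10 Wi / √F80
1/√361 = 0.052632;  1/√6784 = 0.012141
W = 10·13.3·(0.052632 − 0.012141) = 5.3852 kWh/t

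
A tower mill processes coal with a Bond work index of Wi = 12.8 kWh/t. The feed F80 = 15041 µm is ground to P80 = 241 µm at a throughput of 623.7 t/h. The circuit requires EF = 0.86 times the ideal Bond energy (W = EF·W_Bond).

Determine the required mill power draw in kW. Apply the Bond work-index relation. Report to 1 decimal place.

Bond:  W = 10 Wi (1/√P − 1/√F)
W = 10·12.8·(1/√241 − 1/√15041) = 10·12.8·(0.056262) = 7.2015 kWh/t
With EF = 0.86: W = 7.2015·0.86 = 6.1933 kWh/t
Power = W × throughput = 6.1933 kWh/t × 623.7 t/h = 3862.8 kW

P = 3862.8 kW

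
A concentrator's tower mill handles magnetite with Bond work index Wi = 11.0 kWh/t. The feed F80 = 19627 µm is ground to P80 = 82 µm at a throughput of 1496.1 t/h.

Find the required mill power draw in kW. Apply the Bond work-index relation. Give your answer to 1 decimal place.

P = 16999.1 kW

W = 10 Wi / √P80 − 10 Wi / √F80
W = 10·11.0·(1/√82 − 1/√19627) = 10·11.0·(0.103294) = 11.3623 kWh/t
P_mill = W·ṁ = 11.3623·1496.1 = 16999.1 kW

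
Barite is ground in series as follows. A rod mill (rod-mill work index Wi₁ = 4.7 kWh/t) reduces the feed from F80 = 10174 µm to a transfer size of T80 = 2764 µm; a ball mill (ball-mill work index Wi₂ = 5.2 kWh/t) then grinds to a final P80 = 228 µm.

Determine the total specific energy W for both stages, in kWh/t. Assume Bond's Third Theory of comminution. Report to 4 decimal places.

W = 2.8827 kWh/t

W = 10 Wi (1/√P80 − 1/√F80)  [Bond]
Stage 1 (10174→2764 µm, Wi₁=4.7): W₁ = 10·4.7·(0.019021 − 0.009914) = 0.4280 kWh/t
Stage 2 (2764→228 µm, Wi₂=5.2): W₂ = 10·5.2·(0.066227 − 0.019021) = 2.4547 kWh/t
W = W₁ + W₂ = 0.4280 + 2.4547 = 2.8827 kWh/t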